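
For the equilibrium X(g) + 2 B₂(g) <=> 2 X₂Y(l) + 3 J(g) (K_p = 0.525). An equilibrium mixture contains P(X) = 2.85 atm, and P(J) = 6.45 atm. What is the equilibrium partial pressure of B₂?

(X₂Y is a pure liquid — omitted from K_p.)
At equilibrium, K_p = P(J)³ / (P(X)·P(B₂)²) = 0.525.
(6.45)³ / ((2.85)·(P(B₂))²) = 0.525
P(B₂)² = 179 ⇒ P(B₂) = 13.4 atm

P(B₂) = 13.4 atm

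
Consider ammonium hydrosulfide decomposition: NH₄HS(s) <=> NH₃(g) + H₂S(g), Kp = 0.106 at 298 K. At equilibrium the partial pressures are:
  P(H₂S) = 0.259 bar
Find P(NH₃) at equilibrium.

P(NH₃) = 0.409 bar

(NH₄HS is a pure solid — omitted from Kp.)
At equilibrium, Kp = P(NH₃)·P(H₂S) = 0.106.
(P(NH₃))·(0.259) = 0.106
P(NH₃) = 0.409 bar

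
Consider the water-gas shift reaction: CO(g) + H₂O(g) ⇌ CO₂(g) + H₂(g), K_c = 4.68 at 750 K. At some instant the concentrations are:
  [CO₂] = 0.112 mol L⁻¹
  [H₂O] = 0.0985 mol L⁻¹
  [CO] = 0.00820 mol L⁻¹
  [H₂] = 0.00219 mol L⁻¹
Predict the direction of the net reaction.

in the forward direction

Q_c = [CO₂]·[H₂] / ([CO]·[H₂O]) = (0.112)·(0.00219) / ((0.00820)·(0.0985)) = 0.304
Q_c = 0.304 < K_c = 4.68, so the forward reaction proceeds.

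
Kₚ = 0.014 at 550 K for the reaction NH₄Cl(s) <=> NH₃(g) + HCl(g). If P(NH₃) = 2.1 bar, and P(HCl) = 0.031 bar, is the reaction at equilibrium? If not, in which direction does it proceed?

(NH₄Cl is a pure solid — omitted from Qₚ.)
Qₚ = P(NH₃)·P(HCl) = (2.1)·(0.031) = 0.065
Qₚ = 0.065 > Kₚ = 0.014, so the reverse reaction proceeds.

reverse (toward reactants)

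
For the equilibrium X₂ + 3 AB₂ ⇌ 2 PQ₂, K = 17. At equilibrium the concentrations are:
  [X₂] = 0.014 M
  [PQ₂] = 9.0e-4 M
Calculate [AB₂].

[AB₂] = 0.015 M

At equilibrium, K = [PQ₂]² / ([X₂]·[AB₂]³) = 17.
(9.0e-4)² / ((0.014)·([AB₂])³) = 17
[AB₂]³ = 3.40e-6 ⇒ [AB₂] = 0.015 M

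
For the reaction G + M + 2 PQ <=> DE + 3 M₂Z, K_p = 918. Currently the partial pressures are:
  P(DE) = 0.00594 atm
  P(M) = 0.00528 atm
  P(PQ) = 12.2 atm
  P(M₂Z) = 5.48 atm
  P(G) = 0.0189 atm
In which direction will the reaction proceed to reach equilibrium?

toward products

Q_p = P(DE)·P(M₂Z)³ / (P(G)·P(M)·P(PQ)²) = (0.00594)·(5.48)³ / ((0.0189)·(0.00528)·(12.2)²) = 65.8
Q_p = 65.8 < K_p = 918, so the forward reaction proceeds.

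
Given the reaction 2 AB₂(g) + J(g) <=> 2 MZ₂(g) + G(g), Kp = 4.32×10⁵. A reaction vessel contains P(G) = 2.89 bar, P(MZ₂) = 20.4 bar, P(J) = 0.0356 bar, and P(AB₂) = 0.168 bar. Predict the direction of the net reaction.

Qp = P(MZ₂)²·P(G) / (P(AB₂)²·P(J)) = (20.4)²·(2.89) / ((0.168)²·(0.0356)) = 1.20×10⁶
Qp = 1.20×10⁶ > Kp = 4.32×10⁵, so the reverse reaction proceeds.

toward reactants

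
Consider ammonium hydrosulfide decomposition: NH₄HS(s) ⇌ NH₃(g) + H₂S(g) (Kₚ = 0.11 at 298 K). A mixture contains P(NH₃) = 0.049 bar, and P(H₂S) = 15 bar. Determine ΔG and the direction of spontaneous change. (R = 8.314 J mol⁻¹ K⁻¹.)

ΔG = 4.71 kJ/mol; the forward reaction is non-spontaneous

(NH₄HS is a pure solid — omitted from Qₚ.)
Qₚ = P(NH₃)·P(H₂S) = (0.049)·(15) = 0.735
ΔG = RT ln(Qₚ/Kₚ) = (8.314 J mol⁻¹ K⁻¹)(298 K) × ln(0.735/0.11)
   = (2.478 kJ/mol)(1.899) = 4.71 kJ/mol
ΔG > 0, so the forward reaction is non-spontaneous (proceeds in reverse).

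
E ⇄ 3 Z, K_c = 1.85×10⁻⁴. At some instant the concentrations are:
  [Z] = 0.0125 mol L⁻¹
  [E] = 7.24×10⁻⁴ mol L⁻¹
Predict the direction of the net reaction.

reverse (toward reactants)

Q_c = [Z]³ / [E] = (0.0125)³ / (7.24×10⁻⁴) = 0.00270
Q_c = 0.00270 > K_c = 1.85×10⁻⁴, so the reverse reaction proceeds.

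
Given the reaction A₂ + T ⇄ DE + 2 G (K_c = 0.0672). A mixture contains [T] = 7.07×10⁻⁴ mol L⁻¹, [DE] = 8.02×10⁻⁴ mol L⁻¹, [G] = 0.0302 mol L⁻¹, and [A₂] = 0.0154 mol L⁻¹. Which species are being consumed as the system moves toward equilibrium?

none (at equilibrium)

Q_c = [DE]·[G]² / ([A₂]·[T]) = (8.02×10⁻⁴)·(0.0302)² / ((0.0154)·(7.07×10⁻⁴)) = 0.0672
Q_c = 0.0672 = K_c; the system is at equilibrium.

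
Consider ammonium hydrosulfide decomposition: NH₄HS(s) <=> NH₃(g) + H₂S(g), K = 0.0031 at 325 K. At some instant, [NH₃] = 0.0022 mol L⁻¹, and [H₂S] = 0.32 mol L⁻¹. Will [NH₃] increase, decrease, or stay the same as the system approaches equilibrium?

(NH₄HS is a pure solid — omitted from Q.)
Q = [NH₃]·[H₂S] = (0.0022)·(0.32) = 7.0×10⁻⁴
Q = 7.0×10⁻⁴ < K = 0.0031: net forward reaction.
NH₃ is a product, so it increases.

increase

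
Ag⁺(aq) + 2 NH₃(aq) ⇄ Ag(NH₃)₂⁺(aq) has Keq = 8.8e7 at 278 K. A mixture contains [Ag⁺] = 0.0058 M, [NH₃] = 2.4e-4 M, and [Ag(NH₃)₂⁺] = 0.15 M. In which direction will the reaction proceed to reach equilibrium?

to the left

Q = [Ag(NH₃)₂⁺] / ([Ag⁺]·[NH₃]²) = (0.15) / ((0.0058)·(2.4e-4)²) = 4.5e8
Q = 4.5e8 > Keq = 8.8e7, so the reverse reaction proceeds.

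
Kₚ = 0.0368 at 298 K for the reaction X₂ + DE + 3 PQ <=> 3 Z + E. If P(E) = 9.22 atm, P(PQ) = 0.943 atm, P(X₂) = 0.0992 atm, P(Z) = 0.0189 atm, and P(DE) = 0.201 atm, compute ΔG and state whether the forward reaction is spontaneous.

ΔG = -5.68 kJ/mol; the forward reaction is spontaneous

Qₚ = P(Z)³·P(E) / (P(X₂)·P(DE)·P(PQ)³) = (0.0189)³·(9.22) / ((0.0992)·(0.201)·(0.943)³) = 0.00372
ΔG = RT ln(Qₚ/Kₚ) = (8.314 J mol⁻¹ K⁻¹)(298 K) × ln(0.00372/0.0368)
   = (2.478 kJ/mol)(-2.292) = -5.68 kJ/mol
ΔG < 0, so the forward reaction is spontaneous (proceeds forward).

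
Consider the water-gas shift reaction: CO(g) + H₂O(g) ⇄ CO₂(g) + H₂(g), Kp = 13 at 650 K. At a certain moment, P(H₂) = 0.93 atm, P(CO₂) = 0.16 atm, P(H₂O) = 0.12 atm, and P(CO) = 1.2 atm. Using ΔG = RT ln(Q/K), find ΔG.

ΔG = -13.7 kJ/mol

Qp = P(CO₂)·P(H₂) / (P(CO)·P(H₂O)) = (0.16)·(0.93) / ((1.2)·(0.12)) = 1.03
ΔG = RT ln(Qp/Kp) = (8.314 J mol⁻¹ K⁻¹)(650 K) × ln(1.03/13)
   = (5.404 kJ/mol)(-2.535) = -13.7 kJ/mol
ΔG < 0, so the forward reaction is spontaneous (proceeds forward).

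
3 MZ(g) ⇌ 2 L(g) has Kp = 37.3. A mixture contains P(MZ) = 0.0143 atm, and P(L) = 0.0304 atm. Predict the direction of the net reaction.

Qp = P(L)² / P(MZ)³ = (0.0304)² / (0.0143)³ = 316
Qp = 316 > Kp = 37.3, so the reverse reaction proceeds.

toward reactants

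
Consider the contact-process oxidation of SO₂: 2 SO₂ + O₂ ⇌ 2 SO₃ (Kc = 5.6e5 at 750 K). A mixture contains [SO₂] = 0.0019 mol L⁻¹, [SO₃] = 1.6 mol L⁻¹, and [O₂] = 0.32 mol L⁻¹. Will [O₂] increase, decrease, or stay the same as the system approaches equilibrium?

Qc = [SO₃]² / ([SO₂]²·[O₂]) = (1.6)² / ((0.0019)²·(0.32)) = 2.2e6
Qc = 2.2e6 > Kc = 5.6e5: net reverse reaction.
O₂ is a reactant, so it increases.

increase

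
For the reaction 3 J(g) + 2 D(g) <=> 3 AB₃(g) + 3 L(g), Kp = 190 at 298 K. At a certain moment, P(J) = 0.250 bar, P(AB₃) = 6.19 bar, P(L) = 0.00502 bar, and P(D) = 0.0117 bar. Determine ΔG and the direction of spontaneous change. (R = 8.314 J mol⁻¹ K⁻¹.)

ΔG = -6.46 kJ/mol; the forward reaction is spontaneous

Qp = P(AB₃)³·P(L)³ / (P(J)³·P(D)²) = (6.19)³·(0.00502)³ / ((0.250)³·(0.0117)²) = 14.0
ΔG = RT ln(Qp/Kp) = (8.314 J mol⁻¹ K⁻¹)(298 K) × ln(14.0/190)
   = (2.478 kJ/mol)(-2.608) = -6.46 kJ/mol
ΔG < 0, so the forward reaction is spontaneous (proceeds forward).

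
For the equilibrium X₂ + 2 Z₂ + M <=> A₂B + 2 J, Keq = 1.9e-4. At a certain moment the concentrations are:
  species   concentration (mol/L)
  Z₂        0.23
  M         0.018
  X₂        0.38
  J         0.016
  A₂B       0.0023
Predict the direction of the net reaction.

in the reverse direction

Q = [A₂B]·[J]² / ([X₂]·[Z₂]²·[M]) = (0.0023)·(0.016)² / ((0.38)·(0.23)²·(0.018)) = 0.0016
Q = 0.0016 > Keq = 1.9e-4, so the reverse reaction proceeds.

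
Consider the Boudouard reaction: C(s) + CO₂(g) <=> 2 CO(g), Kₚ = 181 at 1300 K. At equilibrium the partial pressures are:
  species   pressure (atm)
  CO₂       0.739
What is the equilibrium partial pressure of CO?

(C is a pure solid — omitted from Kₚ.)
At equilibrium, Kₚ = P(CO)² / P(CO₂) = 181.
(P(CO))² / (0.739) = 181
P(CO)² = 134 ⇒ P(CO) = 11.6 atm

P(CO) = 11.6 atm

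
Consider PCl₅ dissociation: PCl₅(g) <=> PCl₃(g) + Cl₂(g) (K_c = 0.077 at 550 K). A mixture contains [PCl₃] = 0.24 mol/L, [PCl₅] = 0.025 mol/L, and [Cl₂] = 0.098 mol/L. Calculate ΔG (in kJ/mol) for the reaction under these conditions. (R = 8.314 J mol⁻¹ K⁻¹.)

ΔG = 11.4 kJ/mol

Q_c = [PCl₃]·[Cl₂] / [PCl₅] = (0.24)·(0.098) / (0.025) = 0.941
ΔG = RT ln(Q_c/K_c) = (8.314 J mol⁻¹ K⁻¹)(550 K) × ln(0.941/0.077)
   = (4.573 kJ/mol)(2.503) = 11.4 kJ/mol
ΔG > 0, so the forward reaction is non-spontaneous (proceeds in reverse).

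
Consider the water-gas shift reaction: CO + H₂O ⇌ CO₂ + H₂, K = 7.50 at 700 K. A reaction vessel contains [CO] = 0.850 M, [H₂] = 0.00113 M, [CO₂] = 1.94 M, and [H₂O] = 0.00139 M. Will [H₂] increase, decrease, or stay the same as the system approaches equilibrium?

increase

Q = [CO₂]·[H₂] / ([CO]·[H₂O]) = (1.94)·(0.00113) / ((0.850)·(0.00139)) = 1.86
Q = 1.86 < K = 7.50: net forward reaction.
H₂ is a product, so it increases.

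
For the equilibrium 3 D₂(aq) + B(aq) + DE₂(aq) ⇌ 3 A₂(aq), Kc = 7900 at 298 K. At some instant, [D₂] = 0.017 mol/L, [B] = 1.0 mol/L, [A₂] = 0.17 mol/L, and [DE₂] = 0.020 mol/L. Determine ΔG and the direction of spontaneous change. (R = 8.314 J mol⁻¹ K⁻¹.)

Qc = [A₂]³ / ([D₂]³·[B]·[DE₂]) = (0.17)³ / ((0.017)³·(1.0)·(0.020)) = 50000
ΔG = RT ln(Qc/Kc) = (8.314 J mol⁻¹ K⁻¹)(298 K) × ln(50000/7900)
   = (2.478 kJ/mol)(1.845) = 4.57 kJ/mol
ΔG > 0, so the forward reaction is non-spontaneous (proceeds in reverse).

ΔG = 4.57 kJ/mol; the forward reaction is non-spontaneous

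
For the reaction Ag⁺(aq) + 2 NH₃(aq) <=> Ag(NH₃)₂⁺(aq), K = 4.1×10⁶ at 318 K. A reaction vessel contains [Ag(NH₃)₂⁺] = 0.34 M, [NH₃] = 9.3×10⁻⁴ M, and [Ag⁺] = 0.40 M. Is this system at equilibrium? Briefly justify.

Q = [Ag(NH₃)₂⁺] / ([Ag⁺]·[NH₃]²) = (0.34) / ((0.40)·(9.3×10⁻⁴)²) = 9.8×10⁵
Q = 9.8×10⁵ < K = 4.1×10⁶: net forward reaction.

no; Q < K, reaction proceeds forward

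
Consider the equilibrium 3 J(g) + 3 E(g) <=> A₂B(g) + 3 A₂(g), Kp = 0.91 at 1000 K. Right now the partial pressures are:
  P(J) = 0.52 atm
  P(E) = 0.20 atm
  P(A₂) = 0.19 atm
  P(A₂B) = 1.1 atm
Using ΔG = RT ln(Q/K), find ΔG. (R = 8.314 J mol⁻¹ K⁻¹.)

ΔG = 16.6 kJ/mol

Qp = P(A₂B)·P(A₂)³ / (P(J)³·P(E)³) = (1.1)·(0.19)³ / ((0.52)³·(0.20)³) = 6.71
ΔG = RT ln(Qp/Kp) = (8.314 J mol⁻¹ K⁻¹)(1000 K) × ln(6.71/0.91)
   = (8.314 kJ/mol)(1.998) = 16.6 kJ/mol
ΔG > 0, so the forward reaction is non-spontaneous (proceeds in reverse).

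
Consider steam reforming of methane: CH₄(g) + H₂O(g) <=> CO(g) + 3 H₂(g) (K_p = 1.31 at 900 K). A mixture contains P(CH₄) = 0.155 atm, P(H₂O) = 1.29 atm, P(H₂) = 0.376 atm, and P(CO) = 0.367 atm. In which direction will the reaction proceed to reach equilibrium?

Q_p = P(CO)·P(H₂)³ / (P(CH₄)·P(H₂O)) = (0.367)·(0.376)³ / ((0.155)·(1.29)) = 0.0976
Q_p = 0.0976 < K_p = 1.31, so the forward reaction proceeds.

to the right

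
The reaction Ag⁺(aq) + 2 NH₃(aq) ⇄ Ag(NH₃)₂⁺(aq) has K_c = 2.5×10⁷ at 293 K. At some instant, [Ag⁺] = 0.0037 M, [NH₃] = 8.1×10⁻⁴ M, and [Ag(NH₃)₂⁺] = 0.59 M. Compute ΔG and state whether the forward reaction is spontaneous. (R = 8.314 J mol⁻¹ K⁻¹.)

Q_c = [Ag(NH₃)₂⁺] / ([Ag⁺]·[NH₃]²) = (0.59) / ((0.0037)·(8.1×10⁻⁴)²) = 2.43×10⁸
ΔG = RT ln(Q_c/K_c) = (8.314 J mol⁻¹ K⁻¹)(293 K) × ln(2.43×10⁸/2.5×10⁷)
   = (2.436 kJ/mol)(2.274) = 5.54 kJ/mol
ΔG > 0, so the forward reaction is non-spontaneous (proceeds in reverse).

ΔG = 5.54 kJ/mol; the forward reaction is non-spontaneous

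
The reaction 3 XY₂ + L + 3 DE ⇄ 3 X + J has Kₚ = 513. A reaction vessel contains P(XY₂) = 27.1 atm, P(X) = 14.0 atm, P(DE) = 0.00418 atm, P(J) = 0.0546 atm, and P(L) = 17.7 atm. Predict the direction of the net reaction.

to the left

Qₚ = P(X)³·P(J) / (P(XY₂)³·P(L)·P(DE)³) = (14.0)³·(0.0546) / ((27.1)³·(17.7)·(0.00418)³) = 5820
Qₚ = 5820 > Kₚ = 513, so the reverse reaction proceeds.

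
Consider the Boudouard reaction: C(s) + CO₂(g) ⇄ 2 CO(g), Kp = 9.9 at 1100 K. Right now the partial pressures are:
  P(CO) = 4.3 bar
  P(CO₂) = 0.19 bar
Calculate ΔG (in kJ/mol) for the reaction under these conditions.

ΔG = 20.9 kJ/mol

(C is a pure solid — omitted from Qp.)
Qp = P(CO)² / P(CO₂) = (4.3)² / (0.19) = 97.3
ΔG = RT ln(Qp/Kp) = (8.314 J mol⁻¹ K⁻¹)(1100 K) × ln(97.3/9.9)
   = (9.145 kJ/mol)(2.285) = 20.9 kJ/mol
ΔG > 0, so the forward reaction is non-spontaneous (proceeds in reverse).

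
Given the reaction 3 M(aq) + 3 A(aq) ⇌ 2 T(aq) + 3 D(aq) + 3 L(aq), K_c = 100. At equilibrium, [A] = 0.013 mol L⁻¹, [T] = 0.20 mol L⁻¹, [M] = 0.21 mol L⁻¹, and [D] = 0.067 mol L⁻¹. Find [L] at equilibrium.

At equilibrium, K_c = [T]²·[D]³·[L]³ / ([M]³·[A]³) = 100.
(0.20)²·(0.067)³·([L])³ / ((0.21)³·(0.013)³) = 100
[L]³ = 0.169 ⇒ [L] = 0.55 mol L⁻¹

[L] = 0.55 mol L⁻¹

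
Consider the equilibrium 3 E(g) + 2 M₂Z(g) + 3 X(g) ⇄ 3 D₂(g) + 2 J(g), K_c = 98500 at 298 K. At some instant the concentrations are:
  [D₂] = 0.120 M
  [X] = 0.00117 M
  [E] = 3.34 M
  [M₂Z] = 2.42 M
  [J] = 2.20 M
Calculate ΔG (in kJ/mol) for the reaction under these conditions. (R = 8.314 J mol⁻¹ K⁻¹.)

Q_c = [D₂]³·[J]² / ([E]³·[M₂Z]²·[X]³) = (0.120)³·(2.20)² / ((3.34)³·(2.42)²·(0.00117)³) = 23900
ΔG = RT ln(Q_c/K_c) = (8.314 J mol⁻¹ K⁻¹)(298 K) × ln(23900/98500)
   = (2.478 kJ/mol)(-1.416) = -3.51 kJ/mol
ΔG < 0, so the forward reaction is spontaneous (proceeds forward).

ΔG = -3.51 kJ/mol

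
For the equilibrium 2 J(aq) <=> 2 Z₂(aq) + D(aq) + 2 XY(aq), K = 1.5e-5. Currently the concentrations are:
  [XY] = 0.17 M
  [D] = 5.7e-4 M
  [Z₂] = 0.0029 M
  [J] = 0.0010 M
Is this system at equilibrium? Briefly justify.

no; Q > K, reaction proceeds in reverse

Q = [Z₂]²·[D]·[XY]² / [J]² = (0.0029)²·(5.7e-4)·(0.17)² / (0.0010)² = 1.4e-4
Q = 1.4e-4 > K = 1.5e-5: net reverse reaction.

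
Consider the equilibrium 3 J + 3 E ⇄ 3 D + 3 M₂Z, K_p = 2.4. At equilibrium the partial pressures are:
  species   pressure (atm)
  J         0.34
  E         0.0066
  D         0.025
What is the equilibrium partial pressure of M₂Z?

At equilibrium, K_p = P(D)³·P(M₂Z)³ / (P(J)³·P(E)³) = 2.4.
(0.025)³·(P(M₂Z))³ / ((0.34)³·(0.0066)³) = 2.4
P(M₂Z)³ = 0.00174 ⇒ P(M₂Z) = 0.12 atm

P(M₂Z) = 0.12 atm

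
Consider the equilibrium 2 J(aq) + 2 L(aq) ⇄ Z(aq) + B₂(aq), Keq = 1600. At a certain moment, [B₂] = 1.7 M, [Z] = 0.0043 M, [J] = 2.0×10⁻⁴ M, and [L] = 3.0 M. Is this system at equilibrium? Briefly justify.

Q = [Z]·[B₂] / ([J]²·[L]²) = (0.0043)·(1.7) / ((2.0×10⁻⁴)²·(3.0)²) = 20000
Q = 20000 > Keq = 1600: net reverse reaction.

no; Q > K, reaction proceeds in reverse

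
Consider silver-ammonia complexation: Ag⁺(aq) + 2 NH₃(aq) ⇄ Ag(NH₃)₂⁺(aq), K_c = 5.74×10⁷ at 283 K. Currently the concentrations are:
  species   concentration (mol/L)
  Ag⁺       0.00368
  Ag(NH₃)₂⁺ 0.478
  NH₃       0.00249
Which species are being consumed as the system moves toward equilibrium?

Q_c = [Ag(NH₃)₂⁺] / ([Ag⁺]·[NH₃]²) = (0.478) / ((0.00368)·(0.00249)²) = 2.09×10⁷
Q_c = 2.09×10⁷ < K_c = 5.74×10⁷: net forward reaction.

Ag⁺, NH₃ (reactants)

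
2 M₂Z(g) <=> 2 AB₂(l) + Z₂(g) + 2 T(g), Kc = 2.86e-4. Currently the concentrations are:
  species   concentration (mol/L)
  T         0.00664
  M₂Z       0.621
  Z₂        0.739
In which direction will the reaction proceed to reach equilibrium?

toward products

(AB₂ is a pure liquid — omitted from Qc.)
Qc = [Z₂]·[T]² / [M₂Z]² = (0.739)·(0.00664)² / (0.621)² = 8.45e-5
Qc = 8.45e-5 < Kc = 2.86e-4, so the forward reaction proceeds.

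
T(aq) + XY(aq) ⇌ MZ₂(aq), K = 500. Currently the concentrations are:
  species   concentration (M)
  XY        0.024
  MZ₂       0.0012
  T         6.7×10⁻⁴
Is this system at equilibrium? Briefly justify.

no; Q < K, reaction proceeds forward

Q = [MZ₂] / ([T]·[XY]) = (0.0012) / ((6.7×10⁻⁴)·(0.024)) = 75
Q = 75 < K = 500: net forward reaction.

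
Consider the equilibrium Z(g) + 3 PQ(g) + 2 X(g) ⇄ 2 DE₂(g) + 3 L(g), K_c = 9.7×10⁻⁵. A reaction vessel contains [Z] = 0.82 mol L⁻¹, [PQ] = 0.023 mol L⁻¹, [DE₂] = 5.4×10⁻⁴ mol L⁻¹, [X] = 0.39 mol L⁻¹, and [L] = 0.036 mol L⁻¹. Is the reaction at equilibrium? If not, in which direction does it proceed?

to the right

Q_c = [DE₂]²·[L]³ / ([Z]·[PQ]³·[X]²) = (5.4×10⁻⁴)²·(0.036)³ / ((0.82)·(0.023)³·(0.39)²) = 9.0×10⁻⁶
Q_c = 9.0×10⁻⁶ < K_c = 9.7×10⁻⁵, so the forward reaction proceeds.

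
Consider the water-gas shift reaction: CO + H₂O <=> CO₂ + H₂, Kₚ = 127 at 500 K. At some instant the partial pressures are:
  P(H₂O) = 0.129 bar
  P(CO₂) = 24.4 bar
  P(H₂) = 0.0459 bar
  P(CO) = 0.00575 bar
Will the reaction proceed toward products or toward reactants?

toward reactants

Qₚ = P(CO₂)·P(H₂) / (P(CO)·P(H₂O)) = (24.4)·(0.0459) / ((0.00575)·(0.129)) = 1510
Qₚ = 1510 > Kₚ = 127, so the reverse reaction proceeds.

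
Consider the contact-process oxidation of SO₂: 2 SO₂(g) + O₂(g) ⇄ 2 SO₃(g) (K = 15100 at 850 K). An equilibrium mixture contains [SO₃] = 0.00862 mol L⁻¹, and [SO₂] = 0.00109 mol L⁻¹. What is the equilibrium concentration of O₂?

[O₂] = 0.00414 mol L⁻¹

At equilibrium, K = [SO₃]² / ([SO₂]²·[O₂]) = 15100.
(0.00862)² / ((0.00109)²·([O₂])) = 15100
[O₂] = 0.00414 mol L⁻¹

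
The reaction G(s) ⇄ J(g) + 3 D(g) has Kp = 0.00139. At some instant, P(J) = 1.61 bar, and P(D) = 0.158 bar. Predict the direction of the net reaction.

(G is a pure solid — omitted from Qp.)
Qp = P(J)·P(D)³ = (1.61)·(0.158)³ = 0.00635
Qp = 0.00635 > Kp = 0.00139, so the reverse reaction proceeds.

reverse (toward reactants)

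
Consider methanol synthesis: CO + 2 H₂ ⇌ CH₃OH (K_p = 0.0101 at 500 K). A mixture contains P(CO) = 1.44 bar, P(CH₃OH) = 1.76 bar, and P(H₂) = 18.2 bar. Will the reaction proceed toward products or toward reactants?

Q_p = P(CH₃OH) / (P(CO)·P(H₂)²) = (1.76) / ((1.44)·(18.2)²) = 0.00369
Q_p = 0.00369 < K_p = 0.0101, so the forward reaction proceeds.

to the right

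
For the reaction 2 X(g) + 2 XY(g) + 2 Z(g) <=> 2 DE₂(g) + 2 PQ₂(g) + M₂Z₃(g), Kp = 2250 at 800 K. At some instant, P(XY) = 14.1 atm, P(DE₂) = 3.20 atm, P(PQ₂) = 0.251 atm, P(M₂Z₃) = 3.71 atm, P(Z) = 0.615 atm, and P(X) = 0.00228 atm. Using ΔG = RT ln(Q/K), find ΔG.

ΔG = 6.66 kJ/mol

Qp = P(DE₂)²·P(PQ₂)²·P(M₂Z₃) / (P(X)²·P(XY)²·P(Z)²) = (3.20)²·(0.251)²·(3.71) / ((0.00228)²·(14.1)²·(0.615)²) = 6120
ΔG = RT ln(Qp/Kp) = (8.314 J mol⁻¹ K⁻¹)(800 K) × ln(6120/2250)
   = (6.651 kJ/mol)(1.001) = 6.66 kJ/mol
ΔG > 0, so the forward reaction is non-spontaneous (proceeds in reverse).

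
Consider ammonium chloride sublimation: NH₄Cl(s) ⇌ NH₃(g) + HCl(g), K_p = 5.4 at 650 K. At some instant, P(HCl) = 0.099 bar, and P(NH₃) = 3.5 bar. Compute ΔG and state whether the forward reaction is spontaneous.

ΔG = -14.8 kJ/mol; the forward reaction is spontaneous

(NH₄Cl is a pure solid — omitted from Q_p.)
Q_p = P(NH₃)·P(HCl) = (3.5)·(0.099) = 0.347
ΔG = RT ln(Q_p/K_p) = (8.314 J mol⁻¹ K⁻¹)(650 K) × ln(0.347/5.4)
   = (5.404 kJ/mol)(-2.745) = -14.8 kJ/mol
ΔG < 0, so the forward reaction is spontaneous (proceeds forward).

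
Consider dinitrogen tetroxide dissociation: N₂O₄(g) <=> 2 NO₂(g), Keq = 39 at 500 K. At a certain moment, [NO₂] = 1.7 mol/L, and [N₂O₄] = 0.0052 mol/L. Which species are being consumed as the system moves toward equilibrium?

NO₂ (products)

Q = [NO₂]² / [N₂O₄] = (1.7)² / (0.0052) = 560
Q = 560 > Keq = 39: net reverse reaction.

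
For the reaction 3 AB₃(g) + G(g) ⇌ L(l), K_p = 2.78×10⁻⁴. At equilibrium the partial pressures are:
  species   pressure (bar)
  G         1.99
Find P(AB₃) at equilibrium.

P(AB₃) = 12.2 bar

(L is a pure liquid — omitted from K_p.)
At equilibrium, K_p = 1 / (P(AB₃)³·P(G)) = 2.78×10⁻⁴.
1 / ((P(AB₃))³·(1.99)) = 2.78×10⁻⁴
P(AB₃)³ = 1810 ⇒ P(AB₃) = 12.2 bar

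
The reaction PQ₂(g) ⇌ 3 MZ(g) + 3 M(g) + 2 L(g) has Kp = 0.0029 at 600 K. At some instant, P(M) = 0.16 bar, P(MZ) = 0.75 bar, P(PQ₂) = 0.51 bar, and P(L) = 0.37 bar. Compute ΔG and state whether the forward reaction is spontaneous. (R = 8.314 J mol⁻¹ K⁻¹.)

Qp = P(MZ)³·P(M)³·P(L)² / P(PQ₂) = (0.75)³·(0.16)³·(0.37)² / (0.51) = 4.64×10⁻⁴
ΔG = RT ln(Qp/Kp) = (8.314 J mol⁻¹ K⁻¹)(600 K) × ln(4.64×10⁻⁴/0.0029)
   = (4.988 kJ/mol)(-1.833) = -9.14 kJ/mol
ΔG < 0, so the forward reaction is spontaneous (proceeds forward).

ΔG = -9.14 kJ/mol; the forward reaction is spontaneous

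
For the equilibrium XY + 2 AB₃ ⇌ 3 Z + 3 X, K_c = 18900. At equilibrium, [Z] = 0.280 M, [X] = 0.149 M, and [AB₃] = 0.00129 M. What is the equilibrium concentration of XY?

At equilibrium, K_c = [Z]³·[X]³ / ([XY]·[AB₃]²) = 18900.
(0.280)³·(0.149)³ / (([XY])·(0.00129)²) = 18900
[XY] = 0.00231 M

[XY] = 0.00231 M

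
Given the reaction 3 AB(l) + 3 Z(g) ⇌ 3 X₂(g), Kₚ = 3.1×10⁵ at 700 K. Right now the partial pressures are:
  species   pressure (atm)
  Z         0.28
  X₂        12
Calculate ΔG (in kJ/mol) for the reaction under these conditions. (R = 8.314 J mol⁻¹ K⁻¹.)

(AB is a pure liquid — omitted from Qₚ.)
Qₚ = P(X₂)³ / P(Z)³ = (12)³ / (0.28)³ = 78700
ΔG = RT ln(Qₚ/Kₚ) = (8.314 J mol⁻¹ K⁻¹)(700 K) × ln(78700/3.1×10⁵)
   = (5.820 kJ/mol)(-1.371) = -7.98 kJ/mol
ΔG < 0, so the forward reaction is spontaneous (proceeds forward).

ΔG = -7.98 kJ/mol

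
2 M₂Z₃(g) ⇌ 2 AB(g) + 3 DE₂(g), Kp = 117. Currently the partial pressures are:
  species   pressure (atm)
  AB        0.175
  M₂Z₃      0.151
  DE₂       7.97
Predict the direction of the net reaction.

reverse (toward reactants)

Qp = P(AB)²·P(DE₂)³ / P(M₂Z₃)² = (0.175)²·(7.97)³ / (0.151)² = 680
Qp = 680 > Kp = 117, so the reverse reaction proceeds.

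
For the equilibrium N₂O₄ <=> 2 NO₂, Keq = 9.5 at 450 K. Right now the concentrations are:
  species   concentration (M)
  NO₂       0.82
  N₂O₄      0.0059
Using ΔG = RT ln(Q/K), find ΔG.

Q = [NO₂]² / [N₂O₄] = (0.82)² / (0.0059) = 114
ΔG = RT ln(Q/Keq) = (8.314 J mol⁻¹ K⁻¹)(450 K) × ln(114/9.5)
   = (3.741 kJ/mol)(2.485) = 9.30 kJ/mol
ΔG > 0, so the forward reaction is non-spontaneous (proceeds in reverse).

ΔG = 9.30 kJ/mol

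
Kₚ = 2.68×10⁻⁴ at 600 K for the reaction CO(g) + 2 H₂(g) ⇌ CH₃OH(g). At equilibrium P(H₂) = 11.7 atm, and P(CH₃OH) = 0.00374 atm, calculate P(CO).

P(CO) = 0.102 atm

At equilibrium, Kₚ = P(CH₃OH) / (P(CO)·P(H₂)²) = 2.68×10⁻⁴.
(0.00374) / ((P(CO))·(11.7)²) = 2.68×10⁻⁴
P(CO) = 0.102 atm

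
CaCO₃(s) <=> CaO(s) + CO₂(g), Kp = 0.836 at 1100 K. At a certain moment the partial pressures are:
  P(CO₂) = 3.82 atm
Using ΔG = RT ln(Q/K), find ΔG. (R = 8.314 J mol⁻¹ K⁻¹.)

(CaCO₃, CaO are pure solids — omitted from Qp.)
Qp = P(CO₂) = 3.82
ΔG = RT ln(Qp/Kp) = (8.314 J mol⁻¹ K⁻¹)(1100 K) × ln(3.82/0.836)
   = (9.145 kJ/mol)(1.519) = 13.9 kJ/mol
ΔG > 0, so the forward reaction is non-spontaneous (proceeds in reverse).

ΔG = 13.9 kJ/mol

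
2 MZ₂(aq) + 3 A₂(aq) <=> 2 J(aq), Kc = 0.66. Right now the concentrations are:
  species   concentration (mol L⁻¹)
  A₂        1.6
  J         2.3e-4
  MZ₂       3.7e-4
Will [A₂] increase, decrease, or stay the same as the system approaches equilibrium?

decrease

Qc = [J]² / ([MZ₂]²·[A₂]³) = (2.3e-4)² / ((3.7e-4)²·(1.6)³) = 0.094
Qc = 0.094 < Kc = 0.66: net forward reaction.
A₂ is a reactant, so it decreases.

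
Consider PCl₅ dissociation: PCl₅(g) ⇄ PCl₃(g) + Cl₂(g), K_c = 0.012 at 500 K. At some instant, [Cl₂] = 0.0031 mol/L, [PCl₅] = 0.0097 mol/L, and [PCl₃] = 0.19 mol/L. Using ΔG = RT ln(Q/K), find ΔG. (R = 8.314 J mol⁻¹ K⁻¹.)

Q_c = [PCl₃]·[Cl₂] / [PCl₅] = (0.19)·(0.0031) / (0.0097) = 0.0607
ΔG = RT ln(Q_c/K_c) = (8.314 J mol⁻¹ K⁻¹)(500 K) × ln(0.0607/0.012)
   = (4.157 kJ/mol)(1.621) = 6.74 kJ/mol
ΔG > 0, so the forward reaction is non-spontaneous (proceeds in reverse).

ΔG = 6.74 kJ/mol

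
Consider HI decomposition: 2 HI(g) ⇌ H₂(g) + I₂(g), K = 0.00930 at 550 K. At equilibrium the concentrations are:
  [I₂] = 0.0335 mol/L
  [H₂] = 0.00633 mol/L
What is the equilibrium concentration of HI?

[HI] = 0.151 mol/L

At equilibrium, K = [H₂]·[I₂] / [HI]² = 0.00930.
(0.00633)·(0.0335) / ([HI])² = 0.00930
[HI]² = 0.0228 ⇒ [HI] = 0.151 mol/L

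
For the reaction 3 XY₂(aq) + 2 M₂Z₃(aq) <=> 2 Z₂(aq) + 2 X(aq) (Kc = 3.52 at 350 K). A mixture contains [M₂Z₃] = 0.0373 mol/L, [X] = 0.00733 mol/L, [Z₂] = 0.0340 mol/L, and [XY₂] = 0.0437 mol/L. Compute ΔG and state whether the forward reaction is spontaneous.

ΔG = -5.48 kJ/mol; the forward reaction is spontaneous

Qc = [Z₂]²·[X]² / ([XY₂]³·[M₂Z₃]²) = (0.0340)²·(0.00733)² / ((0.0437)³·(0.0373)²) = 0.535
ΔG = RT ln(Qc/Kc) = (8.314 J mol⁻¹ K⁻¹)(350 K) × ln(0.535/3.52)
   = (2.910 kJ/mol)(-1.884) = -5.48 kJ/mol
ΔG < 0, so the forward reaction is spontaneous (proceeds forward).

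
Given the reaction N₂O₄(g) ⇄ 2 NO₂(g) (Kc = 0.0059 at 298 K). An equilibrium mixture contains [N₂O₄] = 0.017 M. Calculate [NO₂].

At equilibrium, Kc = [NO₂]² / [N₂O₄] = 0.0059.
([NO₂])² / (0.017) = 0.0059
[NO₂]² = 1.00e-4 ⇒ [NO₂] = 0.010 M

[NO₂] = 0.010 M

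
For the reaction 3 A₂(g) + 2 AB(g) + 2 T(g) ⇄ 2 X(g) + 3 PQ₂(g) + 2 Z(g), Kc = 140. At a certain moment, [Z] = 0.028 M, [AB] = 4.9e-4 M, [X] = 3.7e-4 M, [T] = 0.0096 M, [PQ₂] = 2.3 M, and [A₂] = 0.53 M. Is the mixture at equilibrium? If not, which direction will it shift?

no; Q > K, reaction proceeds in reverse

Qc = [X]²·[PQ₂]³·[Z]² / ([A₂]³·[AB]²·[T]²) = (3.7e-4)²·(2.3)³·(0.028)² / ((0.53)³·(4.9e-4)²·(0.0096)²) = 400
Qc = 400 > Kc = 140: net reverse reaction.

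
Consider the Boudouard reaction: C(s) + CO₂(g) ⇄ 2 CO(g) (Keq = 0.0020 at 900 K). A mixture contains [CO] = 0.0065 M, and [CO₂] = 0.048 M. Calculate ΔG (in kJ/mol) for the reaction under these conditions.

(C is a pure solid — omitted from Q.)
Q = [CO]² / [CO₂] = (0.0065)² / (0.048) = 8.80×10⁻⁴
ΔG = RT ln(Q/Keq) = (8.314 J mol⁻¹ K⁻¹)(900 K) × ln(8.80×10⁻⁴/0.0020)
   = (7.483 kJ/mol)(-0.8210) = -6.14 kJ/mol
ΔG < 0, so the forward reaction is spontaneous (proceeds forward).

ΔG = -6.14 kJ/mol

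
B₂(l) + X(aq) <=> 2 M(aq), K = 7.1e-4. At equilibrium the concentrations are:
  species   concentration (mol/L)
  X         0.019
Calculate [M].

(B₂ is a pure liquid — omitted from K.)
At equilibrium, K = [M]² / [X] = 7.1e-4.
([M])² / (0.019) = 7.1e-4
[M]² = 1.35e-5 ⇒ [M] = 0.0037 mol/L

[M] = 0.0037 mol/L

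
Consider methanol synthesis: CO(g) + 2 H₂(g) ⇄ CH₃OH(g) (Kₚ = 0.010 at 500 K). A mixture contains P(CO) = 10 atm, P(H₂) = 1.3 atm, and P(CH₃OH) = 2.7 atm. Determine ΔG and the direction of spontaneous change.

Qₚ = P(CH₃OH) / (P(CO)·P(H₂)²) = (2.7) / ((10)·(1.3)²) = 0.160
ΔG = RT ln(Qₚ/Kₚ) = (8.314 J mol⁻¹ K⁻¹)(500 K) × ln(0.160/0.010)
   = (4.157 kJ/mol)(2.773) = 11.5 kJ/mol
ΔG > 0, so the forward reaction is non-spontaneous (proceeds in reverse).

ΔG = 11.5 kJ/mol; the forward reaction is non-spontaneous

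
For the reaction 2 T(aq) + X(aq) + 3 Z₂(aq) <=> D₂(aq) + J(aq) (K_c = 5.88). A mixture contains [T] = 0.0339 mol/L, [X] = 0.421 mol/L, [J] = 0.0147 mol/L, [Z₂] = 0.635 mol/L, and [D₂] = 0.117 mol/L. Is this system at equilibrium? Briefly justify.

Q_c = [D₂]·[J] / ([T]²·[X]·[Z₂]³) = (0.117)·(0.0147) / ((0.0339)²·(0.421)·(0.635)³) = 13.9
Q_c = 13.9 > K_c = 5.88: net reverse reaction.

no; Q > K, reaction proceeds in reverse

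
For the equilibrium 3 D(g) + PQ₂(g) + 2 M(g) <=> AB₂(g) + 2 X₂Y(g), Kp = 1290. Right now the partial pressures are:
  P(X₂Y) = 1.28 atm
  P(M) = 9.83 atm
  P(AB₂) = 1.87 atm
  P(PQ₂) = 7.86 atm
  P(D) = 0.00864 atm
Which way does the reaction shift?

to the left

Qp = P(AB₂)·P(X₂Y)² / (P(D)³·P(PQ₂)·P(M)²) = (1.87)·(1.28)² / ((0.00864)³·(7.86)·(9.83)²) = 6250
Qp = 6250 > Kp = 1290, so the reverse reaction proceeds.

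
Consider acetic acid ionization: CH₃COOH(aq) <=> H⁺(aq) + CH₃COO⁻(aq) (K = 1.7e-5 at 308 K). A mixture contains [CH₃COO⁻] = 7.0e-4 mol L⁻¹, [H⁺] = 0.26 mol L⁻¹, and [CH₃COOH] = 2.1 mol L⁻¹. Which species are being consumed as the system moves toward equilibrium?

Q = [H⁺]·[CH₃COO⁻] / [CH₃COOH] = (0.26)·(7.0e-4) / (2.1) = 8.7e-5
Q = 8.7e-5 > K = 1.7e-5: net reverse reaction.

H⁺, CH₃COO⁻ (products)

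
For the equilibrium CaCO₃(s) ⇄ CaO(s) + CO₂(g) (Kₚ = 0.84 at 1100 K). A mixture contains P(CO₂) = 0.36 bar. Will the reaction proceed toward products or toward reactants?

forward (toward products)

(CaCO₃, CaO are pure solids — omitted from Qₚ.)
Qₚ = P(CO₂) = 0.36
Qₚ = 0.36 < Kₚ = 0.84, so the forward reaction proceeds.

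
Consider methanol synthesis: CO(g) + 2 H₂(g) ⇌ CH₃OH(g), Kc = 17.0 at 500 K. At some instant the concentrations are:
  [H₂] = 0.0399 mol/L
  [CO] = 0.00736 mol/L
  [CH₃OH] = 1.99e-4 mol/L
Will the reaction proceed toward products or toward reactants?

no net change (already at equilibrium)

Qc = [CH₃OH] / ([CO]·[H₂]²) = (1.99e-4) / ((0.00736)·(0.0399)²) = 17.0
Qc = 17.0 = Kc, so the system is already at equilibrium.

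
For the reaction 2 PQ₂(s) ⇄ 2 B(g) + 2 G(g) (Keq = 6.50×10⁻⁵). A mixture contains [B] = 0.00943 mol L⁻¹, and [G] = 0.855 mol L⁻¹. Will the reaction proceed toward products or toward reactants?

(PQ₂ is a pure solid — omitted from Q.)
Q = [B]²·[G]² = (0.00943)²·(0.855)² = 6.50×10⁻⁵
Q = 6.50×10⁻⁵ = Keq, so the system is already at equilibrium.

at equilibrium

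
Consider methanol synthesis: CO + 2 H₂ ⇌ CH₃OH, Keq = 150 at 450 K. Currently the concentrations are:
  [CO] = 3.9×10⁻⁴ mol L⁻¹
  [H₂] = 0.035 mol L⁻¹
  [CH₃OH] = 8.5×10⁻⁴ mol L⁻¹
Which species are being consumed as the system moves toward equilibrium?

Q = [CH₃OH] / ([CO]·[H₂]²) = (8.5×10⁻⁴) / ((3.9×10⁻⁴)·(0.035)²) = 1800
Q = 1800 > Keq = 150: net reverse reaction.

CH₃OH (products)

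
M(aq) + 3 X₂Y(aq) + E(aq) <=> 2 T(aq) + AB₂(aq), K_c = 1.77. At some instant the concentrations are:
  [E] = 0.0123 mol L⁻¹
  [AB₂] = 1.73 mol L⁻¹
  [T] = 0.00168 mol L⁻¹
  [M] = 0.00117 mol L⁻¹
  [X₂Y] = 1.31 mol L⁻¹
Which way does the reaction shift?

Q_c = [T]²·[AB₂] / ([M]·[X₂Y]³·[E]) = (0.00168)²·(1.73) / ((0.00117)·(1.31)³·(0.0123)) = 0.151
Q_c = 0.151 < K_c = 1.77, so the forward reaction proceeds.

forward (toward products)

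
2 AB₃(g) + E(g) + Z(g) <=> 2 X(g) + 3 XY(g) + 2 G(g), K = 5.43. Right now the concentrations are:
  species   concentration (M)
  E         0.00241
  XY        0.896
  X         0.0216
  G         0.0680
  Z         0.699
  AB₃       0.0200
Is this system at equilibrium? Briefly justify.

no; Q < K, reaction proceeds forward

Q = [X]²·[XY]³·[G]² / ([AB₃]²·[E]·[Z]) = (0.0216)²·(0.896)³·(0.0680)² / ((0.0200)²·(0.00241)·(0.699)) = 2.30
Q = 2.30 < K = 5.43: net forward reaction.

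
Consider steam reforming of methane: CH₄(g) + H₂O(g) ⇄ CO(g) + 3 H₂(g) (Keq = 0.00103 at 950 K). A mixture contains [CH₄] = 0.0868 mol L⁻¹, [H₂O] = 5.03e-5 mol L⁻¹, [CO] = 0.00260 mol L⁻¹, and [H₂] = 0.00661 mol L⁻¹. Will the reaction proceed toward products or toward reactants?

Q = [CO]·[H₂]³ / ([CH₄]·[H₂O]) = (0.00260)·(0.00661)³ / ((0.0868)·(5.03e-5)) = 1.72e-4
Q = 1.72e-4 < Keq = 0.00103, so the forward reaction proceeds.

to the right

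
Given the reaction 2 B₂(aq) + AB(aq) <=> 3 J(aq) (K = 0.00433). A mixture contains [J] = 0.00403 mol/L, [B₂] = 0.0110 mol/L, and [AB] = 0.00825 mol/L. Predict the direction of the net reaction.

toward reactants

Q = [J]³ / ([B₂]²·[AB]) = (0.00403)³ / ((0.0110)²·(0.00825)) = 0.0656
Q = 0.0656 > K = 0.00433, so the reverse reaction proceeds.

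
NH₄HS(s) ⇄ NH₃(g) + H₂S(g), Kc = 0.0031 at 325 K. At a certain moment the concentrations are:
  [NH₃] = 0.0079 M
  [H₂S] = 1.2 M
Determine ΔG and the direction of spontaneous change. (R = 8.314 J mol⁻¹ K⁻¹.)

ΔG = 3.02 kJ/mol; the forward reaction is non-spontaneous

(NH₄HS is a pure solid — omitted from Qc.)
Qc = [NH₃]·[H₂S] = (0.0079)·(1.2) = 0.00948
ΔG = RT ln(Qc/Kc) = (8.314 J mol⁻¹ K⁻¹)(325 K) × ln(0.00948/0.0031)
   = (2.702 kJ/mol)(1.118) = 3.02 kJ/mol
ΔG > 0, so the forward reaction is non-spontaneous (proceeds in reverse).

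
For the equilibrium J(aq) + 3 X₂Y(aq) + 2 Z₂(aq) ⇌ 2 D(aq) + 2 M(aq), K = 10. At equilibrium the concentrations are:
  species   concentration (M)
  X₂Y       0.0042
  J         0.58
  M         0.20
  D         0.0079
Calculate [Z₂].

[Z₂] = 2.4 M

At equilibrium, K = [D]²·[M]² / ([J]·[X₂Y]³·[Z₂]²) = 10.
(0.0079)²·(0.20)² / ((0.58)·(0.0042)³·([Z₂])²) = 10
[Z₂]² = 5.81 ⇒ [Z₂] = 2.4 M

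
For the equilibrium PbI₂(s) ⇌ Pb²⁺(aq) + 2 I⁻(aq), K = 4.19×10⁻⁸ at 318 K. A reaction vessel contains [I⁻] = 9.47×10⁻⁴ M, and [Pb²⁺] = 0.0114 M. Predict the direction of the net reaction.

to the right

(PbI₂ is a pure solid — omitted from Q.)
Q = [Pb²⁺]·[I⁻]² = (0.0114)·(9.47×10⁻⁴)² = 1.02×10⁻⁸
Q = 1.02×10⁻⁸ < K = 4.19×10⁻⁸, so the forward reaction proceeds.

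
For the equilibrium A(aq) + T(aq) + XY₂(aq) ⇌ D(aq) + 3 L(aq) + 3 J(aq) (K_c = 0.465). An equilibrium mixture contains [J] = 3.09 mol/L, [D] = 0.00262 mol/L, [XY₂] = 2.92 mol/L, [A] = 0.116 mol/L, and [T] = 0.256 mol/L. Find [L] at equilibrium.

[L] = 0.805 mol/L

At equilibrium, K_c = [D]·[L]³·[J]³ / ([A]·[T]·[XY₂]) = 0.465.
(0.00262)·([L])³·(3.09)³ / ((0.116)·(0.256)·(2.92)) = 0.465
[L]³ = 0.522 ⇒ [L] = 0.805 mol/L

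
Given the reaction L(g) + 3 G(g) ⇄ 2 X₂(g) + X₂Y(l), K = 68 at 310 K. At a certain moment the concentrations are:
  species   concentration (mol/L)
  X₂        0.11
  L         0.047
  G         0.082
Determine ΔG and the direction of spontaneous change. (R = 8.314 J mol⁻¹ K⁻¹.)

ΔG = 4.97 kJ/mol; the forward reaction is non-spontaneous

(X₂Y is a pure liquid — omitted from Q.)
Q = [X₂]² / ([L]·[G]³) = (0.11)² / ((0.047)·(0.082)³) = 467
ΔG = RT ln(Q/K) = (8.314 J mol⁻¹ K⁻¹)(310 K) × ln(467/68)
   = (2.577 kJ/mol)(1.927) = 4.97 kJ/mol
ΔG > 0, so the forward reaction is non-spontaneous (proceeds in reverse).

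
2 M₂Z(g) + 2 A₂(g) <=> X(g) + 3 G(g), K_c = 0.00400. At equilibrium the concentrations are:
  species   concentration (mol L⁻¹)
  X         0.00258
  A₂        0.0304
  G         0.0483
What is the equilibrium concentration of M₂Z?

At equilibrium, K_c = [X]·[G]³ / ([M₂Z]²·[A₂]²) = 0.00400.
(0.00258)·(0.0483)³ / (([M₂Z])²·(0.0304)²) = 0.00400
[M₂Z]² = 0.0786 ⇒ [M₂Z] = 0.280 mol L⁻¹

[M₂Z] = 0.280 mol L⁻¹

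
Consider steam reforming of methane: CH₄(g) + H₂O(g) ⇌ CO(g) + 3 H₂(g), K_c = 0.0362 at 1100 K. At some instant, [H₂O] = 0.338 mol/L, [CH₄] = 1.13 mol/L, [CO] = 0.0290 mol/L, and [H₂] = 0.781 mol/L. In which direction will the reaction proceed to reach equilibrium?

no net change (already at equilibrium)

Q_c = [CO]·[H₂]³ / ([CH₄]·[H₂O]) = (0.0290)·(0.781)³ / ((1.13)·(0.338)) = 0.0362
Q_c = 0.0362 = K_c, so the system is already at equilibrium.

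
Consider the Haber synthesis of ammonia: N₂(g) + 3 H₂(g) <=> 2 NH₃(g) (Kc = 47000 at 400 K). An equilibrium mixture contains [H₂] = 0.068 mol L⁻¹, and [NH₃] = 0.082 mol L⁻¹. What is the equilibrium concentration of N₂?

[N₂] = 4.5×10⁻⁴ mol L⁻¹

At equilibrium, Kc = [NH₃]² / ([N₂]·[H₂]³) = 47000.
(0.082)² / (([N₂])·(0.068)³) = 47000
[N₂] = 4.55×10⁻⁴ = 4.5×10⁻⁴ mol L⁻¹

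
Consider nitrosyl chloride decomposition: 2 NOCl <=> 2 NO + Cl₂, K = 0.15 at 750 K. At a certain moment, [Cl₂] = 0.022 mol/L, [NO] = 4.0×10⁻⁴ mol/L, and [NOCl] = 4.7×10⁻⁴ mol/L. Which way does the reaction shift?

Q = [NO]²·[Cl₂] / [NOCl]² = (4.0×10⁻⁴)²·(0.022) / (4.7×10⁻⁴)² = 0.016
Q = 0.016 < K = 0.15, so the forward reaction proceeds.

toward products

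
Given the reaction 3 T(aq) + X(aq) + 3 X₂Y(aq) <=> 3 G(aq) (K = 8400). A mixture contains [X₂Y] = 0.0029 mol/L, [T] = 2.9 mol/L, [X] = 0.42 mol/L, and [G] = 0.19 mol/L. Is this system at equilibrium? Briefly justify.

no; Q > K, reaction proceeds in reverse

Q = [G]³ / ([T]³·[X]·[X₂Y]³) = (0.19)³ / ((2.9)³·(0.42)·(0.0029)³) = 27000
Q = 27000 > K = 8400: net reverse reaction.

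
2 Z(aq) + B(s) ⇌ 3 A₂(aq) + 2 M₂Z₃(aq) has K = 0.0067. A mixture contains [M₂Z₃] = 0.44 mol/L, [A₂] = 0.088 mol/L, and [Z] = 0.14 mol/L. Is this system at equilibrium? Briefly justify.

yes, at equilibrium

(B is a pure solid — omitted from Q.)
Q = [A₂]³·[M₂Z₃]² / [Z]² = (0.088)³·(0.44)² / (0.14)² = 0.0067
Q = 0.0067 = K; the system is at equilibrium.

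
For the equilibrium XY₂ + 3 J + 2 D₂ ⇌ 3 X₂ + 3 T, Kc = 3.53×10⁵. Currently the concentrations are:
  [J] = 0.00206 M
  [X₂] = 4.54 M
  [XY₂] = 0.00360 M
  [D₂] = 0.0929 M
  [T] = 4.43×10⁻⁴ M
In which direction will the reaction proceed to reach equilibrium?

forward (toward products)

Qc = [X₂]³·[T]³ / ([XY₂]·[J]³·[D₂]²) = (4.54)³·(4.43×10⁻⁴)³ / ((0.00360)·(0.00206)³·(0.0929)²) = 30000
Qc = 30000 < Kc = 3.53×10⁵, so the forward reaction proceeds.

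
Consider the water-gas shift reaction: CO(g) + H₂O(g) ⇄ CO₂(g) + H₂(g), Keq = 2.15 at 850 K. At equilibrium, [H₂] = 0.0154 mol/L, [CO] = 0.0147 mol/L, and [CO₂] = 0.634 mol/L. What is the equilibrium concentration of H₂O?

[H₂O] = 0.309 mol/L

At equilibrium, Keq = [CO₂]·[H₂] / ([CO]·[H₂O]) = 2.15.
(0.634)·(0.0154) / ((0.0147)·([H₂O])) = 2.15
[H₂O] = 0.309 mol/L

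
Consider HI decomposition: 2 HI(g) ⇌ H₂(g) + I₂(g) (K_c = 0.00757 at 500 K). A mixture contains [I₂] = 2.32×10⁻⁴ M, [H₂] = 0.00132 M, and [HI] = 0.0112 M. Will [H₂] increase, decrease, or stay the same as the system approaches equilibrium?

increase

Q_c = [H₂]·[I₂] / [HI]² = (0.00132)·(2.32×10⁻⁴) / (0.0112)² = 0.00244
Q_c = 0.00244 < K_c = 0.00757: net forward reaction.
H₂ is a product, so it increases.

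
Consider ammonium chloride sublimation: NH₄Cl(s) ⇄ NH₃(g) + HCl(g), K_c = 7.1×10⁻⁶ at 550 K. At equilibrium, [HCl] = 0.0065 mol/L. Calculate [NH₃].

[NH₃] = 0.0011 mol/L

(NH₄Cl is a pure solid — omitted from K_c.)
At equilibrium, K_c = [NH₃]·[HCl] = 7.1×10⁻⁶.
([NH₃])·(0.0065) = 7.1×10⁻⁶
[NH₃] = 0.00109 = 0.0011 mol/L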